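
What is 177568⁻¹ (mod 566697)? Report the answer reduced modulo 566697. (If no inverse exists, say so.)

267286

Run Euclid on (566697, 177568):
566697 = 3×177568 + 33993
177568 = 5×33993 + 7603
33993 = 4×7603 + 3581
7603 = 2×3581 + 441
3581 = 8×441 + 53
441 = 8×53 + 17
53 = 3×17 + 2
17 = 8×2 + 1
2 = 2×1 + 0
The gcd is 1. Working backward:
1 = 17 − 8·2
1 = −8·53 + 25·17
1 = 25·441 − 208·53
1 = −208·3581 + 1689·441
1 = 1689·7603 − 3586·3581
1 = −3586·33993 + 16033·7603
1 = 16033·177568 − 83751·33993
1 = −83751·566697 + 267286·177568
So 177568·267286 ≡ 1 (mod 566697).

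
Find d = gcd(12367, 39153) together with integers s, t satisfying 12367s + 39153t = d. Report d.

1

Apply Euclid's algorithm to 39153 and 12367:
39153 = 3·12367 + 2052
12367 = 6·2052 + 55
2052 = 37·55 + 17
55 = 3·17 + 4
17 = 4·4 + 1
4 = 4·1 + 0
gcd(12367, 39153) = 1.
Working backward:
1 = 17 − 4·4
1 = −4·55 + 13·17
1 = 13·2052 − 485·55
1 = −485·12367 + 2923·2052
1 = 2923·39153 − 9254·12367
So 1 = (2923)·39153 + (-9254)·12367.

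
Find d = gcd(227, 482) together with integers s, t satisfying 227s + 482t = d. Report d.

Repeated division:
482 = 2·227 + 28
227 = 8·28 + 3
28 = 9·3 + 1
3 = 3·1 + 0
gcd(227, 482) = 1.
Express as a combination:
1 = 28 − 9·3
1 = −9·227 + 73·28
1 = 73·482 − 155·227
So 1 = (73)·482 + (-155)·227.

1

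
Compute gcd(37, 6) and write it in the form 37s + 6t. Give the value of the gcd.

Repeated division:
37 = 6×6 + 1
6 = 6×1 + 0
gcd(37, 6) = 1.
Working backward:
1 = 37 − 6·6
So 1 = (1)·37 + (-6)·6.

1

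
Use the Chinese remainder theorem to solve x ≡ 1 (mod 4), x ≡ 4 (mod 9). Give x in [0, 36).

Write x = 1 + 4·k. Then 4·k ≡ 4 − 1 ≡ 3 (mod 9).
Need 4⁻¹ mod 9. Extended Euclid on (9, 4):
9 = 2·4 + 1
4 = 4·1 + 0
Back-substitute:
1 = 9 − 2·4
4⁻¹ ≡ 7 (mod 9), so k ≡ 7·3 ≡ 3 (mod 9).
x = 1 + 4·3 = 13.

13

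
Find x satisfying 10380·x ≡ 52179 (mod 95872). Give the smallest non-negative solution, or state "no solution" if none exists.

gcd(10380, 95872):
95872 = 9·10380 + 2452
10380 = 4·2452 + 572
2452 = 4·572 + 164
572 = 3·164 + 80
164 = 2·80 + 4
80 = 20·4 + 0
gcd = 4, but 4 ∤ 52179, so the congruence has no solution.

no solution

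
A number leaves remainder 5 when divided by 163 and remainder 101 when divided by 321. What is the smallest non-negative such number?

Write x = 5 + 163·k. Then 163·k ≡ 101 − 5 ≡ 96 (mod 321).
Need 163⁻¹ mod 321. Extended Euclid on (321, 163):
321 = 1·163 + 158
163 = 1·158 + 5
158 = 31·5 + 3
5 = 1·3 + 2
3 = 1·2 + 1
2 = 2·1 + 0
Back-substitute:
1 = 3 − 2
1 = −5 + 2·3
1 = 2·158 − 63·5
1 = −63·163 + 65·158
1 = 65·321 − 128·163
163⁻¹ ≡ 193 (mod 321), so k ≡ 193·96 ≡ 231 (mod 321).
x = 5 + 163·231 = 37658.

37658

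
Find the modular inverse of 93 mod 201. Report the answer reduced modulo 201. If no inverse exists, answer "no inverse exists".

Euclidean algorithm on 201, 93:
201 = 2×93 + 15
93 = 6×15 + 3
15 = 5×3 + 0
Since gcd = 3 > 1, 93 is not a unit mod 201.

no inverse exists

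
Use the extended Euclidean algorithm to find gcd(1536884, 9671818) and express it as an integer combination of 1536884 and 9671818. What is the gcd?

Repeated division:
9671818 = 6*1536884 + 450514
1536884 = 3*450514 + 185342
450514 = 2*185342 + 79830
185342 = 2*79830 + 25682
79830 = 3*25682 + 2784
25682 = 9*2784 + 626
2784 = 4*626 + 280
626 = 2*280 + 66
280 = 4*66 + 16
66 = 4*16 + 2
16 = 8*2 + 0
gcd(1536884, 9671818) = 2.
Working backward:
2 = 66 − 4·16
2 = −4·280 + 17·66
2 = 17·626 − 38·280
2 = −38·2784 + 169·626
2 = 169·25682 − 1559·2784
2 = −1559·79830 + 4846·25682
2 = 4846·185342 − 11251·79830
2 = −11251·450514 + 27348·185342
2 = 27348·1536884 − 93295·450514
2 = −93295·9671818 + 587118·1536884
So 2 = (-93295)·9671818 + (587118)·1536884.

2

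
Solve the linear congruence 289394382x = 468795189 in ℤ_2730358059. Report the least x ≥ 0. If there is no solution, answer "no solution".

First find gcd(289394382, 2730358059):
2730358059 = 9×289394382 + 125808621
289394382 = 2×125808621 + 37777140
125808621 = 3×37777140 + 12477201
37777140 = 3×12477201 + 345537
12477201 = 36×345537 + 37869
345537 = 9×37869 + 4716
37869 = 8×4716 + 141
4716 = 33×141 + 63
141 = 2×63 + 15
63 = 4×15 + 3
15 = 5×3 + 0
gcd = 3 and 3 | 468795189, so solutions exist. Divide through by 3: 96464794x ≡ 156265063 (mod 910119353).
Now find 96464794⁻¹ mod 910119353:
910119353 = 9*96464794 + 41936207
96464794 = 2*41936207 + 12592380
41936207 = 3*12592380 + 4159067
12592380 = 3*4159067 + 115179
4159067 = 36*115179 + 12623
115179 = 9*12623 + 1572
12623 = 8*1572 + 47
1572 = 33*47 + 21
47 = 2*21 + 5
21 = 4*5 + 1
5 = 5*1 + 0
Back-substitute:
1 = 21 − 4·5
1 = −4·47 + 9·21
1 = 9·1572 − 301·47
1 = −301·12623 + 2417·1572
1 = 2417·115179 − 22054·12623
1 = −22054·4159067 + 796361·115179
1 = 796361·12592380 − 2411137·4159067
1 = −2411137·41936207 + 8029772·12592380
1 = 8029772·96464794 − 18470681·41936207
1 = −18470681·910119353 + 174265901·96464794
So 96464794⁻¹ ≡ 174265901 (mod 910119353).
Then x ≡ 174265901·156265063 ≡ 848716646 (mod 910119353); the smallest non-negative solution is x = 848716646.

848716646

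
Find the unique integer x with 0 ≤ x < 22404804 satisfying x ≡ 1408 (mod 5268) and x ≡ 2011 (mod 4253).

14330368

Write x = 1408 + 5268·k. Then 5268·k ≡ 2011 − 1408 ≡ 603 (mod 4253).
Need 5268⁻¹ mod 4253. Extended Euclid on (4253, 1015):
4253 = 4·1015 + 193
1015 = 5·193 + 50
193 = 3·50 + 43
50 = 1·43 + 7
43 = 6·7 + 1
7 = 7·1 + 0
Back-substitute:
1 = 43 − 6·7
1 = −6·50 + 7·43
1 = 7·193 − 27·50
1 = −27·1015 + 142·193
1 = 142·4253 − 595·1015
5268⁻¹ ≡ 3658 (mod 4253), so k ≡ 3658·603 ≡ 2720 (mod 4253).
x = 1408 + 5268·2720 = 14330368.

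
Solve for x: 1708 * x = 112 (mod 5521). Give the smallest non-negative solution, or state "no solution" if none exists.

4797

First find gcd(1708, 5521):
5521 = 3*1708 + 397
1708 = 4*397 + 120
397 = 3*120 + 37
120 = 3*37 + 9
37 = 4*9 + 1
9 = 9*1 + 0
gcd = 1, so a unique solution mod 5521 exists.
Back-substitute for the Bézout coefficients:
1 = 37 − 4·9
1 = −4·120 + 13·37
1 = 13·397 − 43·120
1 = −43·1708 + 185·397
1 = 185·5521 − 598·1708
So 1708·(-598) ≡ 1 (mod 5521), giving 1708⁻¹ ≡ 4923.
x ≡ 1708⁻¹·112 ≡ 4923·112 ≡ 4797 (mod 5521).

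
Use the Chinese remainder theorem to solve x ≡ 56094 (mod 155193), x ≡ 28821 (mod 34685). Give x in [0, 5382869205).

Write x = 56094 + 155193·k. Then 155193·k ≡ 28821 − 56094 ≡ 7412 (mod 34685).
Need 155193⁻¹ mod 34685. Extended Euclid on (34685, 16453):
34685 = 2·16453 + 1779
16453 = 9·1779 + 442
1779 = 4·442 + 11
442 = 40·11 + 2
11 = 5·2 + 1
2 = 2·1 + 0
Back-substitute:
1 = 11 − 5·2
1 = −5·442 + 201·11
1 = 201·1779 − 809·442
1 = −809·16453 + 7482·1779
1 = 7482·34685 − 15773·16453
155193⁻¹ ≡ 18912 (mod 34685), so k ≡ 18912·7412 ≡ 13659 (mod 34685).
x = 56094 + 155193·13659 = 2119837281.

2119837281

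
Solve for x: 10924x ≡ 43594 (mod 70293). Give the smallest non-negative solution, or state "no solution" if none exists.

First find gcd(10924, 70293):
70293 = 6·10924 + 4749
10924 = 2·4749 + 1426
4749 = 3·1426 + 471
1426 = 3·471 + 13
471 = 36·13 + 3
13 = 4·3 + 1
3 = 3·1 + 0
gcd = 1, so a unique solution mod 70293 exists.
Back-substitute for the Bézout coefficients:
1 = 13 − 4·3
1 = −4·471 + 145·13
1 = 145·1426 − 439·471
1 = −439·4749 + 1462·1426
1 = 1462·10924 − 3363·4749
1 = −3363·70293 + 21640·10924
So 10924·(21640) ≡ 1 (mod 70293), giving 10924⁻¹ ≡ 21640.
x ≡ 10924⁻¹·43594 ≡ 21640·43594 ≡ 42100 (mod 70293).

42100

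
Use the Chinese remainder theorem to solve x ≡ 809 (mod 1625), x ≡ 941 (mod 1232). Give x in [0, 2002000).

Write x = 809 + 1625·k. Then 1625·k ≡ 941 − 809 ≡ 132 (mod 1232).
Need 1625⁻¹ mod 1232. Extended Euclid on (1232, 393):
1232 = 3*393 + 53
393 = 7*53 + 22
53 = 2*22 + 9
22 = 2*9 + 4
9 = 2*4 + 1
4 = 4*1 + 0
Back-substitute:
1 = 9 − 2·4
1 = −2·22 + 5·9
1 = 5·53 − 12·22
1 = −12·393 + 89·53
1 = 89·1232 − 279·393
1625⁻¹ ≡ 953 (mod 1232), so k ≡ 953·132 ≡ 132 (mod 1232).
x = 809 + 1625·132 = 215309.

215309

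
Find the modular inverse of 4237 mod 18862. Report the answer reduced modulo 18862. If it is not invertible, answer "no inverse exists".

gcd(18862, 4237) by repeated division:
18862 = 4×4237 + 1914
4237 = 2×1914 + 409
1914 = 4×409 + 278
409 = 1×278 + 131
278 = 2×131 + 16
131 = 8×16 + 3
16 = 5×3 + 1
3 = 3×1 + 0
The gcd is 1. Working backward:
1 = 16 − 5·3
1 = −5·131 + 41·16
1 = 41·278 − 87·131
1 = −87·409 + 128·278
1 = 128·1914 − 599·409
1 = −599·4237 + 1326·1914
1 = 1326·18862 − 5903·4237
Hence 4237⁻¹ ≡ -5903 ≡ 12959 (mod 18862).

12959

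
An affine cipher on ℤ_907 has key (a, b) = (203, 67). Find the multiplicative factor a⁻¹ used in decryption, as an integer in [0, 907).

Extended Euclidean algorithm:
907 = 4*203 + 95
203 = 2*95 + 13
95 = 7*13 + 4
13 = 3*4 + 1
4 = 4*1 + 0
gcd = 1, so the inverse exists. Back-substitute:
1 = 13 − 3·4
1 = −3·95 + 22·13
1 = 22·203 − 47·95
1 = −47·907 + 210·203
So 203·210 ≡ 1 (mod 907).

210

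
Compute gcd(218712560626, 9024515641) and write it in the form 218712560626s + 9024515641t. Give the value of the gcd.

Euclidean algorithm:
218712560626 = 24×9024515641 + 2124185242
9024515641 = 4×2124185242 + 527774673
2124185242 = 4×527774673 + 13086550
527774673 = 40×13086550 + 4312673
13086550 = 3×4312673 + 148531
4312673 = 29×148531 + 5274
148531 = 28×5274 + 859
5274 = 6×859 + 120
859 = 7×120 + 19
120 = 6×19 + 6
19 = 3×6 + 1
6 = 6×1 + 0
gcd(218712560626, 9024515641) = 1.
Express as a combination:
1 = 19 − 3·6
1 = −3·120 + 19·19
1 = 19·859 − 136·120
1 = −136·5274 + 835·859
1 = 835·148531 − 23516·5274
1 = −23516·4312673 + 682799·148531
1 = 682799·13086550 − 2071913·4312673
1 = −2071913·527774673 + 83559319·13086550
1 = 83559319·2124185242 − 336309189·527774673
1 = −336309189·9024515641 + 1428796075·2124185242
1 = 1428796075·218712560626 − 34627414989·9024515641
So 1 = (1428796075)·218712560626 + (-34627414989)·9024515641.

1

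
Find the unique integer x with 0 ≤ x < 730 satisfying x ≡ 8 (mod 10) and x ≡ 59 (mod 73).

Write x = 8 + 10·k. Then 10·k ≡ 59 − 8 ≡ 51 (mod 73).
Need 10⁻¹ mod 73. Extended Euclid on (73, 10):
73 = 7×10 + 3
10 = 3×3 + 1
3 = 3×1 + 0
Back-substitute:
1 = 10 − 3·3
1 = −3·73 + 22·10
10⁻¹ ≡ 22 (mod 73), so k ≡ 22·51 ≡ 27 (mod 73).
x = 8 + 10·27 = 278.

278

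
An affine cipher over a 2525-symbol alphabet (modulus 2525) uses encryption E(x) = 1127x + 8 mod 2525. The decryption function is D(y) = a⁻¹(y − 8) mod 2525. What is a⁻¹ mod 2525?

1938

Run Euclid on (2525, 1127):
2525 = 2*1127 + 271
1127 = 4*271 + 43
271 = 6*43 + 13
43 = 3*13 + 4
13 = 3*4 + 1
4 = 4*1 + 0
Since gcd(1127, 2525) = 1, back-substitute to write 1 as a combination:
1 = 13 − 3·4
1 = −3·43 + 10·13
1 = 10·271 − 63·43
1 = −63·1127 + 262·271
1 = 262·2525 − 587·1127
Thus 1127·(-587) ≡ 1 (mod 2525); reducing, -587 mod 2525 = 1938.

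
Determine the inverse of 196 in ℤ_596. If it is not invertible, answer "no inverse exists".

no inverse exists

Euclidean algorithm on 596, 196:
596 = 3×196 + 8
196 = 24×8 + 4
8 = 2×4 + 0
The gcd is 4, not 1, hence no inverse exists.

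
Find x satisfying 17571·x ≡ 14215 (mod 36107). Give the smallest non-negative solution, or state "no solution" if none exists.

16808

First find gcd(17571, 36107):
36107 = 2×17571 + 965
17571 = 18×965 + 201
965 = 4×201 + 161
201 = 1×161 + 40
161 = 4×40 + 1
40 = 40×1 + 0
gcd = 1, so a unique solution mod 36107 exists.
Back-substitute for the Bézout coefficients:
1 = 161 − 4·40
1 = −4·201 + 5·161
1 = 5·965 − 24·201
1 = −24·17571 + 437·965
1 = 437·36107 − 898·17571
So 17571·(-898) ≡ 1 (mod 36107), giving 17571⁻¹ ≡ 35209.
x ≡ 17571⁻¹·14215 ≡ 35209·14215 ≡ 16808 (mod 36107).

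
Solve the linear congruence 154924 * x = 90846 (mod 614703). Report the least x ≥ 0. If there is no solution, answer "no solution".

First find gcd(154924, 614703):
614703 = 3*154924 + 149931
154924 = 1*149931 + 4993
149931 = 30*4993 + 141
4993 = 35*141 + 58
141 = 2*58 + 25
58 = 2*25 + 8
25 = 3*8 + 1
8 = 8*1 + 0
gcd = 1, so a unique solution mod 614703 exists.
Back-substitute for the Bézout coefficients:
1 = 25 − 3·8
1 = −3·58 + 7·25
1 = 7·141 − 17·58
1 = −17·4993 + 602·141
1 = 602·149931 − 18077·4993
1 = −18077·154924 + 18679·149931
1 = 18679·614703 − 74114·154924
So 154924·(-74114) ≡ 1 (mod 614703), giving 154924⁻¹ ≡ 540589.
x ≡ 154924⁻¹·90846 ≡ 540589·90846 ≡ 496218 (mod 614703).

496218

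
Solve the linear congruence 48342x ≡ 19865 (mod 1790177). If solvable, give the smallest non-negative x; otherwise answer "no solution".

635424

First find gcd(48342, 1790177):
1790177 = 37×48342 + 1523
48342 = 31×1523 + 1129
1523 = 1×1129 + 394
1129 = 2×394 + 341
394 = 1×341 + 53
341 = 6×53 + 23
53 = 2×23 + 7
23 = 3×7 + 2
7 = 3×2 + 1
2 = 2×1 + 0
gcd = 1, so a unique solution mod 1790177 exists.
Back-substitute for the Bézout coefficients:
1 = 7 − 3·2
1 = −3·23 + 10·7
1 = 10·53 − 23·23
1 = −23·341 + 148·53
1 = 148·394 − 171·341
1 = −171·1129 + 490·394
1 = 490·1523 − 661·1129
1 = −661·48342 + 20981·1523
1 = 20981·1790177 − 776958·48342
So 48342·(-776958) ≡ 1 (mod 1790177), giving 48342⁻¹ ≡ 1013219.
x ≡ 48342⁻¹·19865 ≡ 1013219·19865 ≡ 635424 (mod 1790177).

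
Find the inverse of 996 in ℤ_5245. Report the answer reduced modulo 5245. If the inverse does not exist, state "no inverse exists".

4671

Run Euclid on (5245, 996):
5245 = 5×996 + 265
996 = 3×265 + 201
265 = 1×201 + 64
201 = 3×64 + 9
64 = 7×9 + 1
9 = 9×1 + 0
The gcd is 1. Working backward:
1 = 64 − 7·9
1 = −7·201 + 22·64
1 = 22·265 − 29·201
1 = −29·996 + 109·265
1 = 109·5245 − 574·996
Hence 996⁻¹ ≡ -574 ≡ 4671 (mod 5245).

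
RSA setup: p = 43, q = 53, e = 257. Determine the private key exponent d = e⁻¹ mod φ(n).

φ(n) = (p−1)(q−1) = 42·52 = 2184.
Need d with 257·d ≡ 1 (mod 2184). Apply the extended Euclidean algorithm:
2184 = 8·257 + 128
257 = 2·128 + 1
128 = 128·1 + 0
Back-substitute:
1 = 257 − 2·128
1 = −2·2184 + 17·257
So 257·17 ≡ 1 (mod 2184), hence d = 17.

17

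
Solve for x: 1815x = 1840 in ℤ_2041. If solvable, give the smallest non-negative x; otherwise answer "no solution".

1491

First find gcd(1815, 2041):
2041 = 1×1815 + 226
1815 = 8×226 + 7
226 = 32×7 + 2
7 = 3×2 + 1
2 = 2×1 + 0
gcd = 1, so a unique solution mod 2041 exists.
Back-substitute for the Bézout coefficients:
1 = 7 − 3·2
1 = −3·226 + 97·7
1 = 97·1815 − 779·226
1 = −779·2041 + 876·1815
So 1815·(876) ≡ 1 (mod 2041), giving 1815⁻¹ ≡ 876.
x ≡ 1815⁻¹·1840 ≡ 876·1840 ≡ 1491 (mod 2041).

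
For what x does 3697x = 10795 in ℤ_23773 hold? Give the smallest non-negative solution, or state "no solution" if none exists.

First find gcd(3697, 23773):
23773 = 6·3697 + 1591
3697 = 2·1591 + 515
1591 = 3·515 + 46
515 = 11·46 + 9
46 = 5·9 + 1
9 = 9·1 + 0
gcd = 1, so a unique solution mod 23773 exists.
Back-substitute for the Bézout coefficients:
1 = 46 − 5·9
1 = −5·515 + 56·46
1 = 56·1591 − 173·515
1 = −173·3697 + 402·1591
1 = 402·23773 − 2585·3697
So 3697·(-2585) ≡ 1 (mod 23773), giving 3697⁻¹ ≡ 21188.
x ≡ 3697⁻¹·10795 ≡ 21188·10795 ≡ 4427 (mod 23773).

4427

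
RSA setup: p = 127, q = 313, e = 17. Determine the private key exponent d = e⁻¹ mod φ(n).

φ(n) = (p−1)(q−1) = 126·312 = 39312.
Need d with 17·d ≡ 1 (mod 39312). Apply the extended Euclidean algorithm:
39312 = 2312·17 + 8
17 = 2·8 + 1
8 = 8·1 + 0
Back-substitute:
1 = 17 − 2·8
1 = −2·39312 + 4625·17
So 17·4625 ≡ 1 (mod 39312), hence d = 4625.

4625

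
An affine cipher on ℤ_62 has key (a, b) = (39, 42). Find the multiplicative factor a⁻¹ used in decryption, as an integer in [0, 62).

35

Extended Euclidean algorithm:
62 = 1×39 + 23
39 = 1×23 + 16
23 = 1×16 + 7
16 = 2×7 + 2
7 = 3×2 + 1
2 = 2×1 + 0
The gcd is 1. Working backward:
1 = 7 − 3·2
1 = −3·16 + 7·7
1 = 7·23 − 10·16
1 = −10·39 + 17·23
1 = 17·62 − 27·39
Hence 39⁻¹ ≡ -27 ≡ 35 (mod 62).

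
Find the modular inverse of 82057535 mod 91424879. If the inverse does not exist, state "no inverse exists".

no inverse exists

Compute gcd(82057535, 91424879):
91424879 = 1·82057535 + 9367344
82057535 = 8·9367344 + 7118783
9367344 = 1·7118783 + 2248561
7118783 = 3·2248561 + 373100
2248561 = 6·373100 + 9961
373100 = 37·9961 + 4543
9961 = 2·4543 + 875
4543 = 5·875 + 168
875 = 5·168 + 35
168 = 4·35 + 28
35 = 1·28 + 7
28 = 4·7 + 0
gcd(82057535, 91424879) = 7 ≠ 1, so 82057535 has no multiplicative inverse modulo 91424879.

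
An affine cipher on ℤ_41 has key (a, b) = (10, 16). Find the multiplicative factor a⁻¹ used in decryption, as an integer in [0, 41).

Extended Euclidean algorithm:
41 = 4·10 + 1
10 = 10·1 + 0
The gcd is 1. Working backward:
1 = 41 − 4·10
Hence 10⁻¹ ≡ -4 ≡ 37 (mod 41).

37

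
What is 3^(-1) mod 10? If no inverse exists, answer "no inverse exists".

7

Apply the Euclidean algorithm to 10 and 3:
10 = 3*3 + 1
3 = 3*1 + 0
Since gcd(3, 10) = 1, back-substitute to write 1 as a combination:
1 = 10 − 3·3
Hence 3⁻¹ ≡ -3 ≡ 7 (mod 10).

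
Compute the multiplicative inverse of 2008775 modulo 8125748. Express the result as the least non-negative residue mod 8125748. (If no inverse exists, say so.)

466759

Apply the Euclidean algorithm to 8125748 and 2008775:
8125748 = 4×2008775 + 90648
2008775 = 22×90648 + 14519
90648 = 6×14519 + 3534
14519 = 4×3534 + 383
3534 = 9×383 + 87
383 = 4×87 + 35
87 = 2×35 + 17
35 = 2×17 + 1
17 = 17×1 + 0
The gcd is 1. Working backward:
1 = 35 − 2·17
1 = −2·87 + 5·35
1 = 5·383 − 22·87
1 = −22·3534 + 203·383
1 = 203·14519 − 834·3534
1 = −834·90648 + 5207·14519
1 = 5207·2008775 − 115388·90648
1 = −115388·8125748 + 466759·2008775
So 2008775·466759 ≡ 1 (mod 8125748).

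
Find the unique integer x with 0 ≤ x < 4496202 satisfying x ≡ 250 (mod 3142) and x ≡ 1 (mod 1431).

4477600

Write x = 250 + 3142·k. Then 3142·k ≡ 1 − 250 ≡ 1182 (mod 1431).
Need 3142⁻¹ mod 1431. Extended Euclid on (1431, 280):
1431 = 5×280 + 31
280 = 9×31 + 1
31 = 31×1 + 0
Back-substitute:
1 = 280 − 9·31
1 = −9·1431 + 46·280
3142⁻¹ ≡ 46 (mod 1431), so k ≡ 46·1182 ≡ 1425 (mod 1431).
x = 250 + 3142·1425 = 4477600.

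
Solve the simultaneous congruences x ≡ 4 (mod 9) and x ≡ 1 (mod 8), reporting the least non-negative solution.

49

Write x = 4 + 9·k. Then 9·k ≡ 1 − 4 ≡ 5 (mod 8).
Need 9⁻¹ mod 8. Extended Euclid on (8, 1):
8 = 8*1 + 0
9⁻¹ ≡ 1 (mod 8), so k ≡ 1·5 ≡ 5 (mod 8).
x = 4 + 9·5 = 49.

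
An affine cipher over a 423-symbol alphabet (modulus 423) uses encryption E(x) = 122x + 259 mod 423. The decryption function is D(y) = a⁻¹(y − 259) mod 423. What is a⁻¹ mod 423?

371

Extended Euclidean algorithm:
423 = 3·122 + 57
122 = 2·57 + 8
57 = 7·8 + 1
8 = 8·1 + 0
gcd = 1, so the inverse exists. Back-substitute:
1 = 57 − 7·8
1 = −7·122 + 15·57
1 = 15·423 − 52·122
Thus 122·(-52) ≡ 1 (mod 423); reducing, -52 mod 423 = 371.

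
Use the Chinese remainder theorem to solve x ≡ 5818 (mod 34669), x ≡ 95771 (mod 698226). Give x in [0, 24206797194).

Write x = 5818 + 34669·k. Then 34669·k ≡ 95771 − 5818 ≡ 89953 (mod 698226).
Need 34669⁻¹ mod 698226. Extended Euclid on (698226, 34669):
698226 = 20·34669 + 4846
34669 = 7·4846 + 747
4846 = 6·747 + 364
747 = 2·364 + 19
364 = 19·19 + 3
19 = 6·3 + 1
3 = 3·1 + 0
Back-substitute:
1 = 19 − 6·3
1 = −6·364 + 115·19
1 = 115·747 − 236·364
1 = −236·4846 + 1531·747
1 = 1531·34669 − 10953·4846
1 = −10953·698226 + 220591·34669
34669⁻¹ ≡ 220591 (mod 698226), so k ≡ 220591·89953 ≡ 635755 (mod 698226).
x = 5818 + 34669·635755 = 22040995913.

22040995913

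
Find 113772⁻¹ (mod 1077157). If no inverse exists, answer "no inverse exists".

Extended Euclidean algorithm:
1077157 = 9·113772 + 53209
113772 = 2·53209 + 7354
53209 = 7·7354 + 1731
7354 = 4·1731 + 430
1731 = 4·430 + 11
430 = 39·11 + 1
11 = 11·1 + 0
Since gcd(113772, 1077157) = 1, back-substitute to write 1 as a combination:
1 = 430 − 39·11
1 = −39·1731 + 157·430
1 = 157·7354 − 667·1731
1 = −667·53209 + 4826·7354
1 = 4826·113772 − 10319·53209
1 = −10319·1077157 + 97697·113772
So 113772·97697 ≡ 1 (mod 1077157).

97697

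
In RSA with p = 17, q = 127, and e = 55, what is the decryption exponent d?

φ(n) = (p−1)(q−1) = 16·126 = 2016.
Need d with 55·d ≡ 1 (mod 2016). Apply the extended Euclidean algorithm:
2016 = 36·55 + 36
55 = 1·36 + 19
36 = 1·19 + 17
19 = 1·17 + 2
17 = 8·2 + 1
2 = 2·1 + 0
Back-substitute:
1 = 17 − 8·2
1 = −8·19 + 9·17
1 = 9·36 − 17·19
1 = −17·55 + 26·36
1 = 26·2016 − 953·55
So 55·(-953) ≡ 1 (mod 2016), hence d ≡ -953 ≡ 1063 (mod 2016).

1063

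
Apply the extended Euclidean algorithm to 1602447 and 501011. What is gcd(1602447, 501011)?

Repeated division:
1602447 = 3·501011 + 99414
501011 = 5·99414 + 3941
99414 = 25·3941 + 889
3941 = 4·889 + 385
889 = 2·385 + 119
385 = 3·119 + 28
119 = 4·28 + 7
28 = 4·7 + 0
gcd(1602447, 501011) = 7.
Back-substituting:
7 = 119 − 4·28
7 = −4·385 + 13·119
7 = 13·889 − 30·385
7 = −30·3941 + 133·889
7 = 133·99414 − 3355·3941
7 = −3355·501011 + 16908·99414
7 = 16908·1602447 − 54079·501011
So 7 = (16908)·1602447 + (-54079)·501011.

7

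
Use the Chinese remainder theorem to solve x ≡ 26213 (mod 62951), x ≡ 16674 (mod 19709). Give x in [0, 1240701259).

Write x = 26213 + 62951·k. Then 62951·k ≡ 16674 − 26213 ≡ 10170 (mod 19709).
Need 62951⁻¹ mod 19709. Extended Euclid on (19709, 3824):
19709 = 5*3824 + 589
3824 = 6*589 + 290
589 = 2*290 + 9
290 = 32*9 + 2
9 = 4*2 + 1
2 = 2*1 + 0
Back-substitute:
1 = 9 − 4·2
1 = −4·290 + 129·9
1 = 129·589 − 262·290
1 = −262·3824 + 1701·589
1 = 1701·19709 − 8767·3824
62951⁻¹ ≡ 10942 (mod 19709), so k ≡ 10942·10170 ≡ 3126 (mod 19709).
x = 26213 + 62951·3126 = 196811039.

196811039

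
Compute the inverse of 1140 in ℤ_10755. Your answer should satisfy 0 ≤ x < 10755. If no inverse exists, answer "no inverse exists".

no inverse exists

Compute gcd(1140, 10755):
10755 = 9*1140 + 495
1140 = 2*495 + 150
495 = 3*150 + 45
150 = 3*45 + 15
45 = 3*15 + 0
Since gcd = 15 > 1, 1140 is not a unit mod 10755.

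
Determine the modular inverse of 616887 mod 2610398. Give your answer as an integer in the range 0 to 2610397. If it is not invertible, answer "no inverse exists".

Run Euclid on (2610398, 616887):
2610398 = 4*616887 + 142850
616887 = 4*142850 + 45487
142850 = 3*45487 + 6389
45487 = 7*6389 + 764
6389 = 8*764 + 277
764 = 2*277 + 210
277 = 1*210 + 67
210 = 3*67 + 9
67 = 7*9 + 4
9 = 2*4 + 1
4 = 4*1 + 0
The gcd is 1. Working backward:
1 = 9 − 2·4
1 = −2·67 + 15·9
1 = 15·210 − 47·67
1 = −47·277 + 62·210
1 = 62·764 − 171·277
1 = −171·6389 + 1430·764
1 = 1430·45487 − 10181·6389
1 = −10181·142850 + 31973·45487
1 = 31973·616887 − 138073·142850
1 = −138073·2610398 + 584265·616887
So 616887·584265 ≡ 1 (mod 2610398).

584265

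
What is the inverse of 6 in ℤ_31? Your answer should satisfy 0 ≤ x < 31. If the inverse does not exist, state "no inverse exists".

26

gcd(31, 6) by repeated division:
31 = 5×6 + 1
6 = 6×1 + 0
The gcd is 1. Working backward:
1 = 31 − 5·6
Thus 6·(-5) ≡ 1 (mod 31); reducing, -5 mod 31 = 26.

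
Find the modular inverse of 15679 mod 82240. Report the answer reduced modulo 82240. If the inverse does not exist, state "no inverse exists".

Apply the Euclidean algorithm to 82240 and 15679:
82240 = 5·15679 + 3845
15679 = 4·3845 + 299
3845 = 12·299 + 257
299 = 1·257 + 42
257 = 6·42 + 5
42 = 8·5 + 2
5 = 2·2 + 1
2 = 2·1 + 0
The gcd is 1. Working backward:
1 = 5 − 2·2
1 = −2·42 + 17·5
1 = 17·257 − 104·42
1 = −104·299 + 121·257
1 = 121·3845 − 1556·299
1 = −1556·15679 + 6345·3845
1 = 6345·82240 − 33281·15679
Thus 15679·(-33281) ≡ 1 (mod 82240); reducing, -33281 mod 82240 = 48959.

48959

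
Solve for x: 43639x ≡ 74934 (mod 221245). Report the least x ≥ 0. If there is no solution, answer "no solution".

43836

First find gcd(43639, 221245):
221245 = 5×43639 + 3050
43639 = 14×3050 + 939
3050 = 3×939 + 233
939 = 4×233 + 7
233 = 33×7 + 2
7 = 3×2 + 1
2 = 2×1 + 0
gcd = 1, so a unique solution mod 221245 exists.
Back-substitute for the Bézout coefficients:
1 = 7 − 3·2
1 = −3·233 + 100·7
1 = 100·939 − 403·233
1 = −403·3050 + 1309·939
1 = 1309·43639 − 18729·3050
1 = −18729·221245 + 94954·43639
So 43639·(94954) ≡ 1 (mod 221245), giving 43639⁻¹ ≡ 94954.
x ≡ 43639⁻¹·74934 ≡ 94954·74934 ≡ 43836 (mod 221245).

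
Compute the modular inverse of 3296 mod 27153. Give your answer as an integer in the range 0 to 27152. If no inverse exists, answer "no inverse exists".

gcd(27153, 3296) by repeated division:
27153 = 8*3296 + 785
3296 = 4*785 + 156
785 = 5*156 + 5
156 = 31*5 + 1
5 = 5*1 + 0
The gcd is 1. Working backward:
1 = 156 − 31·5
1 = −31·785 + 156·156
1 = 156·3296 − 655·785
1 = −655·27153 + 5396·3296
So 3296·5396 ≡ 1 (mod 27153).

5396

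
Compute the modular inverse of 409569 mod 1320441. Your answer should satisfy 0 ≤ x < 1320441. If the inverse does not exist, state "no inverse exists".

no inverse exists

Compute gcd(409569, 1320441):
1320441 = 3×409569 + 91734
409569 = 4×91734 + 42633
91734 = 2×42633 + 6468
42633 = 6×6468 + 3825
6468 = 1×3825 + 2643
3825 = 1×2643 + 1182
2643 = 2×1182 + 279
1182 = 4×279 + 66
279 = 4×66 + 15
66 = 4×15 + 6
15 = 2×6 + 3
6 = 2×3 + 0
Since gcd = 3 > 1, 409569 is not a unit mod 1320441.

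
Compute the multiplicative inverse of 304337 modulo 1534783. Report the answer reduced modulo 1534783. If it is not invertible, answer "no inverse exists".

Apply the Euclidean algorithm to 1534783 and 304337:
1534783 = 5·304337 + 13098
304337 = 23·13098 + 3083
13098 = 4·3083 + 766
3083 = 4·766 + 19
766 = 40·19 + 6
19 = 3·6 + 1
6 = 6·1 + 0
Since gcd(304337, 1534783) = 1, back-substitute to write 1 as a combination:
1 = 19 − 3·6
1 = −3·766 + 121·19
1 = 121·3083 − 487·766
1 = −487·13098 + 2069·3083
1 = 2069·304337 − 48074·13098
1 = −48074·1534783 + 242439·304337
So 304337·242439 ≡ 1 (mod 1534783).

242439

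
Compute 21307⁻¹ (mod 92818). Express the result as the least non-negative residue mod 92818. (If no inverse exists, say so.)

no inverse exists

Compute gcd(21307, 92818):
92818 = 4·21307 + 7590
21307 = 2·7590 + 6127
7590 = 1·6127 + 1463
6127 = 4·1463 + 275
1463 = 5·275 + 88
275 = 3·88 + 11
88 = 8·11 + 0
gcd(21307, 92818) = 11 ≠ 1, so 21307 has no multiplicative inverse modulo 92818.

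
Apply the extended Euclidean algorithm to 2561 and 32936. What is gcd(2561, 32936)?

Repeated division:
32936 = 12·2561 + 2204
2561 = 1·2204 + 357
2204 = 6·357 + 62
357 = 5·62 + 47
62 = 1·47 + 15
47 = 3·15 + 2
15 = 7·2 + 1
2 = 2·1 + 0
gcd(2561, 32936) = 1.
Working backward:
1 = 15 − 7·2
1 = −7·47 + 22·15
1 = 22·62 − 29·47
1 = −29·357 + 167·62
1 = 167·2204 − 1031·357
1 = −1031·2561 + 1198·2204
1 = 1198·32936 − 15407·2561
So 1 = (1198)·32936 + (-15407)·2561.

1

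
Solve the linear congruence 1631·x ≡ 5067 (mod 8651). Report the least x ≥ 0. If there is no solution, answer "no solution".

8129

First find gcd(1631, 8651):
8651 = 5·1631 + 496
1631 = 3·496 + 143
496 = 3·143 + 67
143 = 2·67 + 9
67 = 7·9 + 4
9 = 2·4 + 1
4 = 4·1 + 0
gcd = 1, so a unique solution mod 8651 exists.
Back-substitute for the Bézout coefficients:
1 = 9 − 2·4
1 = −2·67 + 15·9
1 = 15·143 − 32·67
1 = −32·496 + 111·143
1 = 111·1631 − 365·496
1 = −365·8651 + 1936·1631
So 1631·(1936) ≡ 1 (mod 8651), giving 1631⁻¹ ≡ 1936.
x ≡ 1631⁻¹·5067 ≡ 1936·5067 ≡ 8129 (mod 8651).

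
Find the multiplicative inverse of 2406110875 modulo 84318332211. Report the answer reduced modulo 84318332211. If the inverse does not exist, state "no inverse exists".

16773076912

gcd(84318332211, 2406110875) by repeated division:
84318332211 = 35·2406110875 + 104451586
2406110875 = 23·104451586 + 3724397
104451586 = 28·3724397 + 168470
3724397 = 22·168470 + 18057
168470 = 9·18057 + 5957
18057 = 3·5957 + 186
5957 = 32·186 + 5
186 = 37·5 + 1
5 = 5·1 + 0
Since gcd(2406110875, 84318332211) = 1, back-substitute to write 1 as a combination:
1 = 186 − 37·5
1 = −37·5957 + 1185·186
1 = 1185·18057 − 3592·5957
1 = −3592·168470 + 33513·18057
1 = 33513·3724397 − 740878·168470
1 = −740878·104451586 + 20778097·3724397
1 = 20778097·2406110875 − 478637109·104451586
1 = −478637109·84318332211 + 16773076912·2406110875
So 2406110875·16773076912 ≡ 1 (mod 84318332211).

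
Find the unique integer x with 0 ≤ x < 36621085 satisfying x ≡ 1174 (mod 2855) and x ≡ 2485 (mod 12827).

Write x = 1174 + 2855·k. Then 2855·k ≡ 2485 − 1174 ≡ 1311 (mod 12827).
Need 2855⁻¹ mod 12827. Extended Euclid on (12827, 2855):
12827 = 4×2855 + 1407
2855 = 2×1407 + 41
1407 = 34×41 + 13
41 = 3×13 + 2
13 = 6×2 + 1
2 = 2×1 + 0
Back-substitute:
1 = 13 − 6·2
1 = −6·41 + 19·13
1 = 19·1407 − 652·41
1 = −652·2855 + 1323·1407
1 = 1323·12827 − 5944·2855
2855⁻¹ ≡ 6883 (mod 12827), so k ≡ 6883·1311 ≡ 6232 (mod 12827).
x = 1174 + 2855·6232 = 17793534.

17793534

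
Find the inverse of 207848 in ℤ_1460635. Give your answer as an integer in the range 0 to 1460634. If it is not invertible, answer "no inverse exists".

Apply the Euclidean algorithm to 1460635 and 207848:
1460635 = 7*207848 + 5699
207848 = 36*5699 + 2684
5699 = 2*2684 + 331
2684 = 8*331 + 36
331 = 9*36 + 7
36 = 5*7 + 1
7 = 7*1 + 0
The gcd is 1. Working backward:
1 = 36 − 5·7
1 = −5·331 + 46·36
1 = 46·2684 − 373·331
1 = −373·5699 + 792·2684
1 = 792·207848 − 28885·5699
1 = −28885·1460635 + 202987·207848
So 207848·202987 ≡ 1 (mod 1460635).

202987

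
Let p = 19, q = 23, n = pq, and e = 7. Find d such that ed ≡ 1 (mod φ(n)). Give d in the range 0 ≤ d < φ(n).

283

φ(n) = (p−1)(q−1) = 18·22 = 396.
Need d with 7·d ≡ 1 (mod 396). Apply the extended Euclidean algorithm:
396 = 56*7 + 4
7 = 1*4 + 3
4 = 1*3 + 1
3 = 3*1 + 0
Back-substitute:
1 = 4 − 3
1 = −7 + 2·4
1 = 2·396 − 113·7
So 7·(-113) ≡ 1 (mod 396), hence d ≡ -113 ≡ 283 (mod 396).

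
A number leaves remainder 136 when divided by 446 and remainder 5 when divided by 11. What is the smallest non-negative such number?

1028

Write x = 136 + 446·k. Then 446·k ≡ 5 − 136 ≡ 1 (mod 11).
Need 446⁻¹ mod 11. Extended Euclid on (11, 6):
11 = 1*6 + 5
6 = 1*5 + 1
5 = 5*1 + 0
Back-substitute:
1 = 6 − 5
1 = −11 + 2·6
446⁻¹ ≡ 2 (mod 11), so k ≡ 2·1 ≡ 2 (mod 11).
x = 136 + 446·2 = 1028.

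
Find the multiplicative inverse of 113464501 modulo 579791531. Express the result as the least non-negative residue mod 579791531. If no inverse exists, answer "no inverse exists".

441541647

Extended Euclidean algorithm:
579791531 = 5×113464501 + 12469026
113464501 = 9×12469026 + 1243267
12469026 = 10×1243267 + 36356
1243267 = 34×36356 + 7163
36356 = 5×7163 + 541
7163 = 13×541 + 130
541 = 4×130 + 21
130 = 6×21 + 4
21 = 5×4 + 1
4 = 4×1 + 0
Since gcd(113464501, 579791531) = 1, back-substitute to write 1 as a combination:
1 = 21 − 5·4
1 = −5·130 + 31·21
1 = 31·541 − 129·130
1 = −129·7163 + 1708·541
1 = 1708·36356 − 8669·7163
1 = −8669·1243267 + 296454·36356
1 = 296454·12469026 − 2973209·1243267
1 = −2973209·113464501 + 27055335·12469026
1 = 27055335·579791531 − 138249884·113464501
Thus 113464501·(-138249884) ≡ 1 (mod 579791531); reducing, -138249884 mod 579791531 = 441541647.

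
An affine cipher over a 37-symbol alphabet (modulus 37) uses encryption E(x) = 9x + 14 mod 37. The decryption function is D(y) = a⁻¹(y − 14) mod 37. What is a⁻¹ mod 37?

33

gcd(37, 9) by repeated division:
37 = 4·9 + 1
9 = 9·1 + 0
Since gcd(9, 37) = 1, back-substitute to write 1 as a combination:
1 = 37 − 4·9
Hence 9⁻¹ ≡ -4 ≡ 33 (mod 37).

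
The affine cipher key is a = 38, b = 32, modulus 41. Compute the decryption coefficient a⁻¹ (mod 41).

27

gcd(41, 38) by repeated division:
41 = 1*38 + 3
38 = 12*3 + 2
3 = 1*2 + 1
2 = 2*1 + 0
gcd = 1, so the inverse exists. Back-substitute:
1 = 3 − 2
1 = −38 + 13·3
1 = 13·41 − 14·38
Hence 38⁻¹ ≡ -14 ≡ 27 (mod 41).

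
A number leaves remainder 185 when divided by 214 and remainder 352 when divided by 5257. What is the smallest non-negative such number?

Write x = 185 + 214·k. Then 214·k ≡ 352 − 185 ≡ 167 (mod 5257).
Need 214⁻¹ mod 5257. Extended Euclid on (5257, 214):
5257 = 24·214 + 121
214 = 1·121 + 93
121 = 1·93 + 28
93 = 3·28 + 9
28 = 3·9 + 1
9 = 9·1 + 0
Back-substitute:
1 = 28 − 3·9
1 = −3·93 + 10·28
1 = 10·121 − 13·93
1 = −13·214 + 23·121
1 = 23·5257 − 565·214
214⁻¹ ≡ 4692 (mod 5257), so k ≡ 4692·167 ≡ 271 (mod 5257).
x = 185 + 214·271 = 58179.

58179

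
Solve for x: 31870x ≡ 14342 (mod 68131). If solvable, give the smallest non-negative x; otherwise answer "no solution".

First find gcd(31870, 68131):
68131 = 2·31870 + 4391
31870 = 7·4391 + 1133
4391 = 3·1133 + 992
1133 = 1·992 + 141
992 = 7·141 + 5
141 = 28·5 + 1
5 = 5·1 + 0
gcd = 1, so a unique solution mod 68131 exists.
Back-substitute for the Bézout coefficients:
1 = 141 − 28·5
1 = −28·992 + 197·141
1 = 197·1133 − 225·992
1 = −225·4391 + 872·1133
1 = 872·31870 − 6329·4391
1 = −6329·68131 + 13530·31870
So 31870·(13530) ≡ 1 (mod 68131), giving 31870⁻¹ ≡ 13530.
x ≡ 31870⁻¹·14342 ≡ 13530·14342 ≡ 10172 (mod 68131).

10172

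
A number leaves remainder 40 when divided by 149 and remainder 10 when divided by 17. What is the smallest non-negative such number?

2424

Write x = 40 + 149·k. Then 149·k ≡ 10 − 40 ≡ 4 (mod 17).
Need 149⁻¹ mod 17. Extended Euclid on (17, 13):
17 = 1×13 + 4
13 = 3×4 + 1
4 = 4×1 + 0
Back-substitute:
1 = 13 − 3·4
1 = −3·17 + 4·13
149⁻¹ ≡ 4 (mod 17), so k ≡ 4·4 ≡ 16 (mod 17).
x = 40 + 149·16 = 2424.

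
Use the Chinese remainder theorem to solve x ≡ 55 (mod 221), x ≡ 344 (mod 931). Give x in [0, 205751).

95306

Write x = 55 + 221·k. Then 221·k ≡ 344 − 55 ≡ 289 (mod 931).
Need 221⁻¹ mod 931. Extended Euclid on (931, 221):
931 = 4*221 + 47
221 = 4*47 + 33
47 = 1*33 + 14
33 = 2*14 + 5
14 = 2*5 + 4
5 = 1*4 + 1
4 = 4*1 + 0
Back-substitute:
1 = 5 − 4
1 = −14 + 3·5
1 = 3·33 − 7·14
1 = −7·47 + 10·33
1 = 10·221 − 47·47
1 = −47·931 + 198·221
221⁻¹ ≡ 198 (mod 931), so k ≡ 198·289 ≡ 431 (mod 931).
x = 55 + 221·431 = 95306.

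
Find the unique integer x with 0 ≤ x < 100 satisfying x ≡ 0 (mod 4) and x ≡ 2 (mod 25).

Write x = 0 + 4·k. Then 4·k ≡ 2 − 0 ≡ 2 (mod 25).
Need 4⁻¹ mod 25. Extended Euclid on (25, 4):
25 = 6×4 + 1
4 = 4×1 + 0
Back-substitute:
1 = 25 − 6·4
4⁻¹ ≡ 19 (mod 25), so k ≡ 19·2 ≡ 13 (mod 25).
x = 0 + 4·13 = 52.

52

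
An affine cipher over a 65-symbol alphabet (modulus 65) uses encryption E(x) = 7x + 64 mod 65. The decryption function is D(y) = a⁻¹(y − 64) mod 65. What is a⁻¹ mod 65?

28

Extended Euclidean algorithm:
65 = 9×7 + 2
7 = 3×2 + 1
2 = 2×1 + 0
gcd = 1, so the inverse exists. Back-substitute:
1 = 7 − 3·2
1 = −3·65 + 28·7
So 7·28 ≡ 1 (mod 65).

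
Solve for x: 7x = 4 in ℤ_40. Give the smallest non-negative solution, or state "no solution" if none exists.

First find gcd(7, 40):
40 = 5*7 + 5
7 = 1*5 + 2
5 = 2*2 + 1
2 = 2*1 + 0
gcd = 1, so a unique solution mod 40 exists.
Back-substitute for the Bézout coefficients:
1 = 5 − 2·2
1 = −2·7 + 3·5
1 = 3·40 − 17·7
So 7·(-17) ≡ 1 (mod 40), giving 7⁻¹ ≡ 23.
x ≡ 7⁻¹·4 ≡ 23·4 ≡ 12 (mod 40).

12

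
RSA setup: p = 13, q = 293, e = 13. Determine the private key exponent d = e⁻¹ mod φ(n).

2965

φ(n) = (p−1)(q−1) = 12·292 = 3504.
Need d with 13·d ≡ 1 (mod 3504). Apply the extended Euclidean algorithm:
3504 = 269·13 + 7
13 = 1·7 + 6
7 = 1·6 + 1
6 = 6·1 + 0
Back-substitute:
1 = 7 − 6
1 = −13 + 2·7
1 = 2·3504 − 539·13
So 13·(-539) ≡ 1 (mod 3504), hence d ≡ -539 ≡ 2965 (mod 3504).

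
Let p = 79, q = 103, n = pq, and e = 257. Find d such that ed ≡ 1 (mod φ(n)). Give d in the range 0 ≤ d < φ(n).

φ(n) = (p−1)(q−1) = 78·102 = 7956.
Need d with 257·d ≡ 1 (mod 7956). Apply the extended Euclidean algorithm:
7956 = 30*257 + 246
257 = 1*246 + 11
246 = 22*11 + 4
11 = 2*4 + 3
4 = 1*3 + 1
3 = 3*1 + 0
Back-substitute:
1 = 4 − 3
1 = −11 + 3·4
1 = 3·246 − 67·11
1 = −67·257 + 70·246
1 = 70·7956 − 2167·257
So 257·(-2167) ≡ 1 (mod 7956), hence d ≡ -2167 ≡ 5789 (mod 7956).

5789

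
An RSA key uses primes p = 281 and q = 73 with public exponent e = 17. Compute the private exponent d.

φ(n) = (p−1)(q−1) = 280·72 = 20160.
Need d with 17·d ≡ 1 (mod 20160). Apply the extended Euclidean algorithm:
20160 = 1185×17 + 15
17 = 1×15 + 2
15 = 7×2 + 1
2 = 2×1 + 0
Back-substitute:
1 = 15 − 7·2
1 = −7·17 + 8·15
1 = 8·20160 − 9487·17
So 17·(-9487) ≡ 1 (mod 20160), hence d ≡ -9487 ≡ 10673 (mod 20160).

10673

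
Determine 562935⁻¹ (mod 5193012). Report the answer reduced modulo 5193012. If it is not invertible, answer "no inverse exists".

Euclidean algorithm on 5193012, 562935:
5193012 = 9×562935 + 126597
562935 = 4×126597 + 56547
126597 = 2×56547 + 13503
56547 = 4×13503 + 2535
13503 = 5×2535 + 828
2535 = 3×828 + 51
828 = 16×51 + 12
51 = 4×12 + 3
12 = 4×3 + 0
gcd(562935, 5193012) = 3 ≠ 1, so 562935 has no multiplicative inverse modulo 5193012.

no inverse exists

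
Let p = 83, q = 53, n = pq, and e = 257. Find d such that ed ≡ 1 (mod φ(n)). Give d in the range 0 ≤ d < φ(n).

φ(n) = (p−1)(q−1) = 82·52 = 4264.
Need d with 257·d ≡ 1 (mod 4264). Apply the extended Euclidean algorithm:
4264 = 16×257 + 152
257 = 1×152 + 105
152 = 1×105 + 47
105 = 2×47 + 11
47 = 4×11 + 3
11 = 3×3 + 2
3 = 1×2 + 1
2 = 2×1 + 0
Back-substitute:
1 = 3 − 2
1 = −11 + 4·3
1 = 4·47 − 17·11
1 = −17·105 + 38·47
1 = 38·152 − 55·105
1 = −55·257 + 93·152
1 = 93·4264 − 1543·257
So 257·(-1543) ≡ 1 (mod 4264), hence d ≡ -1543 ≡ 2721 (mod 4264).

2721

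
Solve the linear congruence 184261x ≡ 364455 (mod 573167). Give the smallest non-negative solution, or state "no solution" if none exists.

First find gcd(184261, 573167):
573167 = 3×184261 + 20384
184261 = 9×20384 + 805
20384 = 25×805 + 259
805 = 3×259 + 28
259 = 9×28 + 7
28 = 4×7 + 0
gcd = 7 and 7 | 364455, so solutions exist. Divide through by 7: 26323x ≡ 52065 (mod 81881).
Now find 26323⁻¹ mod 81881:
81881 = 3*26323 + 2912
26323 = 9*2912 + 115
2912 = 25*115 + 37
115 = 3*37 + 4
37 = 9*4 + 1
4 = 4*1 + 0
Back-substitute:
1 = 37 − 9·4
1 = −9·115 + 28·37
1 = 28·2912 − 709·115
1 = −709·26323 + 6409·2912
1 = 6409·81881 − 19936·26323
So 26323·(-19936) ≡ 1 (mod 81881), i.e. 26323⁻¹ ≡ 61945.
Then x ≡ 61945·52065 ≡ 37597 (mod 81881); the smallest non-negative solution is x = 37597.

37597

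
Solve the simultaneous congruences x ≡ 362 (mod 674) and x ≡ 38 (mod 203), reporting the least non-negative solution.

13842

Write x = 362 + 674·k. Then 674·k ≡ 38 − 362 ≡ 82 (mod 203).
Need 674⁻¹ mod 203. Extended Euclid on (203, 65):
203 = 3*65 + 8
65 = 8*8 + 1
8 = 8*1 + 0
Back-substitute:
1 = 65 − 8·8
1 = −8·203 + 25·65
674⁻¹ ≡ 25 (mod 203), so k ≡ 25·82 ≡ 20 (mod 203).
x = 362 + 674·20 = 13842.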